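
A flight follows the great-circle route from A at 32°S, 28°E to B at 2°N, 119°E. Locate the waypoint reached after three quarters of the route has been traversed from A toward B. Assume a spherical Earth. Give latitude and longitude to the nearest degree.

Write both endpoints as unit vectors p₁, p₂ with components (cos φ cos λ, cos φ sin λ, sin φ).
The central angle between the endpoints is δ = arccos(p₁·p₂) ≈ 1.604 rad (91.9°).
Interpolate at f = 3/4 with slerp weights a = sin((1−f)δ)/sin δ ≈ 0.391, b = sin(fδ)/sin δ ≈ 0.934.
p = a·p₁ + b·p₂ ≈ (-0.160, 0.972, -0.174); φ = arcsin(p_z) ≈ -10.04°, λ = atan2(p_y, p_x) ≈ 99.35°.

≈ 10°S, 99°E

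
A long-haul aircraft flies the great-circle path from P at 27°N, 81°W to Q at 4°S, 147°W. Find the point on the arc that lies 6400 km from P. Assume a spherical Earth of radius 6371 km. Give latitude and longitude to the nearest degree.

≈ 3°N, 136°W

From cos δ = sin φ₁ sin φ₂ + cos φ₁ cos φ₂ cos Δλ, the central angle is δ ≈ 1.235 rad (70.7°). The total great-circle distance is δ·R ≈ 1.235 × 6371 ≈ 7866 km, so the target fraction is f = 6400/7866 ≈ 0.814.
Interpolate at f ≈ 0.814 with slerp weights a = sin((1−f)δ)/sin δ ≈ 0.242, b = sin(fδ)/sin δ ≈ 0.894.
p = a·p₁ + b·p₂ ≈ (-0.714, -0.698, 0.047); φ = arcsin(p_z) ≈ 2.71°, λ = atan2(p_y, p_x) ≈ -135.65°.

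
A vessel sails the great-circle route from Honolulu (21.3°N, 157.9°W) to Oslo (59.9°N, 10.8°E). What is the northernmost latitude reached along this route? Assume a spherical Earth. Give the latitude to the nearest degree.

≈ 85°N

The great circle lies in the plane with unit normal n̂ = (p₁ × p₂)/|p₁ × p₂|.
Here n̂_z ≈ +0.093; the vertex latitude is φ_max = arccos|n̂_z| ≈ 84.7°.
Check via Clairaut: cos φ_max = |cos φ₁| · sin C = cos(21.3°)·sin(5.7°) ≈ 0.093, again giving ≈ 84.7°.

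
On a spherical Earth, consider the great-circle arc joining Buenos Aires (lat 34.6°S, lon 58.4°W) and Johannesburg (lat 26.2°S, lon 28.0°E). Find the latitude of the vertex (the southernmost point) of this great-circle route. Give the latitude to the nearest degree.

The great circle lies in the plane with unit normal n̂ = (p₁ × p₂)/|p₁ × p₂|.
Here n̂_z ≈ +0.772; the vertex latitude is φ_max = arccos|n̂_z| ≈ 39.5°.
Check via Clairaut: cos φ_max = |cos φ₁| · sin C = cos(34.6°)·sin(110.3°) ≈ 0.772, again giving ≈ 39.5°.

≈ 39°S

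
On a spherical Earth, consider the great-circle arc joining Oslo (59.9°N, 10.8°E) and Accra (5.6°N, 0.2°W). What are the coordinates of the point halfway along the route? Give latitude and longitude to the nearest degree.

≈ (33°N, 3°E)

Write both endpoints as unit vectors p₁, p₂ with components (cos φ cos λ, cos φ sin λ, sin φ).
The central angle between the endpoints is δ = arccos(p₁·p₂) ≈ 0.959 rad (54.9°).
Interpolate at f = 1/2 with slerp weights a = sin((1−f)δ)/sin δ ≈ 0.564, b = sin(fδ)/sin δ ≈ 0.564.
p = a·p₁ + b·p₂ ≈ (0.838, 0.051, 0.543); φ = arcsin(p_z) ≈ 32.86°, λ = atan2(p_y, p_x) ≈ 3.48°.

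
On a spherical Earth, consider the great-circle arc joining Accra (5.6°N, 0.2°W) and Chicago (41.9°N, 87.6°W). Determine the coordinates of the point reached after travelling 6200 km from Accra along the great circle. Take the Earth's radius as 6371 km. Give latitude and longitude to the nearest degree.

Write both endpoints as unit vectors p₁, p₂ with components (cos φ cos λ, cos φ sin λ, sin φ).
The central angle between the endpoints is δ = arccos(p₁·p₂) ≈ 1.472 rad (84.3°). The total great-circle distance is δ·R ≈ 1.472 × 6371 ≈ 9377 km, so the target fraction is f = 6200/9377 ≈ 0.661.
Interpolate at f ≈ 0.661 with slerp weights a = sin((1−f)δ)/sin δ ≈ 0.481, b = sin(fδ)/sin δ ≈ 0.831.
p = a·p₁ + b·p₂ ≈ (0.504, -0.619, 0.602); φ = arcsin(p_z) ≈ 36.99°, λ = atan2(p_y, p_x) ≈ -50.85°.

≈ 37°N, 51°W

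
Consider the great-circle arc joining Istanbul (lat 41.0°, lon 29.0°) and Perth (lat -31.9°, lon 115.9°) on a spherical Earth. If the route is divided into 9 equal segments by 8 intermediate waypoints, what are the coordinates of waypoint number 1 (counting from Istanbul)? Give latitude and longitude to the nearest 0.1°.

≈ lat 34.8°, lon 42.1°

Convert each endpoint to a unit vector on the sphere (x = cos φ cos λ, y = cos φ sin λ, z = sin φ).
The central angle between the endpoints is δ = arccos(p₁·p₂) ≈ 1.888 rad (108.2°).
Interpolate at f = 1/9 with slerp weights a = sin((1−f)δ)/sin δ ≈ 1.046, b = sin(fδ)/sin δ ≈ 0.219.
p = a·p₁ + b·p₂ ≈ (0.609, 0.550, 0.571); φ = arcsin(p_z) ≈ 34.80°, λ = atan2(p_y, p_x) ≈ 42.08°.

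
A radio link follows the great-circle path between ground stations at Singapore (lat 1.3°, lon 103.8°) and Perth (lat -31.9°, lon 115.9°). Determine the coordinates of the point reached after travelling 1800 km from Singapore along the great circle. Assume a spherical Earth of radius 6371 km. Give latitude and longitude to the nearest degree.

≈ lat -14°, lon 109°

The haversine formula gives a central angle δ ≈ 0.613 rad (35.1°) between the endpoints. The total great-circle distance is δ·R ≈ 0.613 × 6371 ≈ 3906 km, so the target fraction is f = 1800/3906 ≈ 0.461.
Interpolate at f ≈ 0.461 with slerp weights a = sin((1−f)δ)/sin δ ≈ 0.564, b = sin(fδ)/sin δ ≈ 0.485.
p = a·p₁ + b·p₂ ≈ (-0.314, 0.918, -0.243); φ = arcsin(p_z) ≈ -14.08°, λ = atan2(p_y, p_x) ≈ 108.90°.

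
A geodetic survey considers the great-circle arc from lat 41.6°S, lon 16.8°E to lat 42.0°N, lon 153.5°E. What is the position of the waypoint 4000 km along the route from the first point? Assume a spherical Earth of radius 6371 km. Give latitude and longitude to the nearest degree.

≈ lat 25°S, lon 55°E

From cos δ = sin φ₁ sin φ₂ + cos φ₁ cos φ₂ cos Δλ, the central angle is δ ≈ 2.584 rad (148.1°). The total great-circle distance is δ·R ≈ 2.584 × 6371 ≈ 16465 km, so the target fraction is f = 4000/16465 ≈ 0.243.
Interpolate at f ≈ 0.243 with slerp weights a = sin((1−f)δ)/sin δ ≈ 1.752, b = sin(fδ)/sin δ ≈ 1.111.
p = a·p₁ + b·p₂ ≈ (0.515, 0.747, -0.420); φ = arcsin(p_z) ≈ -24.83°, λ = atan2(p_y, p_x) ≈ 55.39°.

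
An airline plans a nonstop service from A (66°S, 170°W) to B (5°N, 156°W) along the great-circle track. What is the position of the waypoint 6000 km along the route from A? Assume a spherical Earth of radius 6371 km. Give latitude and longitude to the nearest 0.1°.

The haversine formula gives a central angle δ ≈ 1.252 rad (71.7°) between the endpoints. The total great-circle distance is δ·R ≈ 1.252 × 6371 ≈ 7976 km, so the target fraction is f = 6000/7976 ≈ 0.752.
Interpolate at f ≈ 0.752 with slerp weights a = sin((1−f)δ)/sin δ ≈ 0.321, b = sin(fδ)/sin δ ≈ 0.852.
p = a·p₁ + b·p₂ ≈ (-0.904, -0.368, -0.219); φ = arcsin(p_z) ≈ -12.67°, λ = atan2(p_y, p_x) ≈ -157.86°.

≈ (12.7°S, 157.9°W)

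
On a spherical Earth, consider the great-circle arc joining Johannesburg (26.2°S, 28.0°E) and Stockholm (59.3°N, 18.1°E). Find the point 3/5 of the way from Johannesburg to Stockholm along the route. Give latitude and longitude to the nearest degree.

≈ 25°N, 24°E

Write both endpoints as unit vectors p₁, p₂ with components (cos φ cos λ, cos φ sin λ, sin φ).
The central angle between the endpoints is δ = arccos(p₁·p₂) ≈ 1.499 rad (85.9°).
Interpolate at f = 3/5 with slerp weights a = sin((1−f)δ)/sin δ ≈ 0.566, b = sin(fδ)/sin δ ≈ 0.785.
p = a·p₁ + b·p₂ ≈ (0.829, 0.363, 0.425); φ = arcsin(p_z) ≈ 25.16°, λ = atan2(p_y, p_x) ≈ 23.63°.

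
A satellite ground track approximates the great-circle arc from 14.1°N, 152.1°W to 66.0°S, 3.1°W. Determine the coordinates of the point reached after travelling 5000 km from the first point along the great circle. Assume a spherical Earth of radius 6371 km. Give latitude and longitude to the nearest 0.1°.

≈ 29.4°S, 140.3°W

Convert each endpoint to a unit vector on the sphere (x = cos φ cos λ, y = cos φ sin λ, z = sin φ).
The central angle between the endpoints is δ = arccos(p₁·p₂) ≈ 2.166 rad (124.1°). The total great-circle distance is δ·R ≈ 2.166 × 6371 ≈ 13800 km, so the target fraction is f = 5000/13800 ≈ 0.362.
Interpolate at f ≈ 0.362 with slerp weights a = sin((1−f)δ)/sin δ ≈ 1.186, b = sin(fδ)/sin δ ≈ 0.853.
p = a·p₁ + b·p₂ ≈ (-0.670, -0.557, -0.491); φ = arcsin(p_z) ≈ -29.39°, λ = atan2(p_y, p_x) ≈ -140.26°.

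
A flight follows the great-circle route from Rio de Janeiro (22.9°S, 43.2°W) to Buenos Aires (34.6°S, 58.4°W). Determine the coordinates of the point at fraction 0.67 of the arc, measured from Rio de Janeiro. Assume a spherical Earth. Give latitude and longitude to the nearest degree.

≈ 31°S, 53°W

Convert each endpoint to a unit vector on the sphere (x = cos φ cos λ, y = cos φ sin λ, z = sin φ).
The central angle between the endpoints is δ = arccos(p₁·p₂) ≈ 0.309 rad (17.7°).
Interpolate at f = 0.67 with slerp weights a = sin((1−f)δ)/sin δ ≈ 0.335, b = sin(fδ)/sin δ ≈ 0.676.
p = a·p₁ + b·p₂ ≈ (0.516, -0.685, -0.514); φ = arcsin(p_z) ≈ -30.94°, λ = atan2(p_y, p_x) ≈ -52.99°.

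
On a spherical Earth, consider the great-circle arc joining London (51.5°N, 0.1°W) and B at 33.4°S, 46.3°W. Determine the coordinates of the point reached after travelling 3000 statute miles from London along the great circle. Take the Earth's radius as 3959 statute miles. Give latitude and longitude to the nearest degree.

≈ 13°N, 25°W

From cos δ = sin φ₁ sin φ₂ + cos φ₁ cos φ₂ cos Δλ, the central angle is δ ≈ 1.642 rad (94.1°). The total great-circle distance is δ·R ≈ 1.642 × 3959 ≈ 6501 mi, so the target fraction is f = 3000/6501 ≈ 0.462.
Interpolate at f ≈ 0.462 with slerp weights a = sin((1−f)δ)/sin δ ≈ 0.775, b = sin(fδ)/sin δ ≈ 0.689.
p = a·p₁ + b·p₂ ≈ (0.880, -0.417, 0.228); φ = arcsin(p_z) ≈ 13.15°, λ = atan2(p_y, p_x) ≈ -25.34°.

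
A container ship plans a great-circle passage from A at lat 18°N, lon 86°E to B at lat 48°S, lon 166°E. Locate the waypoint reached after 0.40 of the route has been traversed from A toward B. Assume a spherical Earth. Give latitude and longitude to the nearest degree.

Convert each endpoint to a unit vector on the sphere (x = cos φ cos λ, y = cos φ sin λ, z = sin φ).
The central angle between the endpoints is δ = arccos(p₁·p₂) ≈ 1.690 rad (96.8°).
Interpolate at f = 0.40 with slerp weights a = sin((1−f)δ)/sin δ ≈ 0.855, b = sin(fδ)/sin δ ≈ 0.630.
p = a·p₁ + b·p₂ ≈ (-0.352, 0.913, -0.204); φ = arcsin(p_z) ≈ -11.78°, λ = atan2(p_y, p_x) ≈ 111.10°.

≈ lat 12°S, lon 111°E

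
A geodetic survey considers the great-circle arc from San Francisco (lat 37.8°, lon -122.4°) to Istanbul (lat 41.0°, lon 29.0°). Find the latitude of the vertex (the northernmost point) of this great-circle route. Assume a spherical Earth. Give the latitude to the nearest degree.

≈ 73°

The great circle lies in the plane with unit normal n̂ = (p₁ × p₂)/|p₁ × p₂|.
Here n̂_z ≈ +0.288; the vertex latitude is φ_max = arccos|n̂_z| ≈ 73.3°.
Check via Clairaut: cos φ_max = |cos φ₁| · sin C = cos(37.8°)·sin(21.3°) ≈ 0.288, again giving ≈ 73.3°.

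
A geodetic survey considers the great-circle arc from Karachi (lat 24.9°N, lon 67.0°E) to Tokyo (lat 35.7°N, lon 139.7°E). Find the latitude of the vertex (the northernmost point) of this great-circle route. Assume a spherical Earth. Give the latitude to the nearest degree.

The great circle lies in the plane with unit normal n̂ = (p₁ × p₂)/|p₁ × p₂|.
Here n̂_z ≈ +0.794; the vertex latitude is φ_max = arccos|n̂_z| ≈ 37.4°.

≈ 37°N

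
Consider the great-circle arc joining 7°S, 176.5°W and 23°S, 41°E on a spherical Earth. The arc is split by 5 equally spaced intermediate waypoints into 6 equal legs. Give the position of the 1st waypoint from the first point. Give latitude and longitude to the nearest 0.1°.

The haversine formula gives a central angle δ ≈ 2.315 rad (132.6°) between the endpoints.
Interpolate at f = 1/6 with slerp weights a = sin((1−f)δ)/sin δ ≈ 1.273, b = sin(fδ)/sin δ ≈ 0.511.
p = a·p₁ + b·p₂ ≈ (-0.906, 0.232, -0.355); φ = arcsin(p_z) ≈ -20.79°, λ = atan2(p_y, p_x) ≈ 165.65°.

≈ 20.8°S, 165.6°E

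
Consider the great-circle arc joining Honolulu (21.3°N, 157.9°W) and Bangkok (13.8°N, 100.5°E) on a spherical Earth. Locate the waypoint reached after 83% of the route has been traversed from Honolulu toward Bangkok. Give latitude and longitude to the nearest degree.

Convert each endpoint to a unit vector on the sphere (x = cos φ cos λ, y = cos φ sin λ, z = sin φ).
The central angle between the endpoints is δ = arccos(p₁·p₂) ≈ 1.666 rad (95.5°).
Interpolate at f = 0.83 with slerp weights a = sin((1−f)δ)/sin δ ≈ 0.281, b = sin(fδ)/sin δ ≈ 0.987.
p = a·p₁ + b·p₂ ≈ (-0.417, 0.844, 0.337); φ = arcsin(p_z) ≈ 19.72°, λ = atan2(p_y, p_x) ≈ 116.30°.

≈ (20°N, 116°E)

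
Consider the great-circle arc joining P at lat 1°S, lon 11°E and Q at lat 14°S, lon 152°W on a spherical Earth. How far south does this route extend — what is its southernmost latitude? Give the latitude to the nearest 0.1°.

≈ 42.3°S

The great circle lies in the plane with unit normal n̂ = (p₁ × p₂)/|p₁ × p₂|.
Here n̂_z ≈ -0.740; the vertex latitude is φ_max = arccos|n̂_z| ≈ 42.3°.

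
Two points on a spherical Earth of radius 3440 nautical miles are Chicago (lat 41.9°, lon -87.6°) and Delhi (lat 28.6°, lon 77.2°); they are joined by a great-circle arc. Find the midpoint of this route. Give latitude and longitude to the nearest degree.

From cos δ = sin φ₁ sin φ₂ + cos φ₁ cos φ₂ cos Δλ, the central angle is δ ≈ 1.887 rad (108.1°).
Interpolate at f = 1/2 with slerp weights a = sin((1−f)δ)/sin δ ≈ 0.852, b = sin(fδ)/sin δ ≈ 0.852.
p = a·p₁ + b·p₂ ≈ (0.192, 0.096, 0.977); φ = arcsin(p_z) ≈ 77.60°, λ = atan2(p_y, p_x) ≈ 26.50°.

≈ lat 78°, lon 26°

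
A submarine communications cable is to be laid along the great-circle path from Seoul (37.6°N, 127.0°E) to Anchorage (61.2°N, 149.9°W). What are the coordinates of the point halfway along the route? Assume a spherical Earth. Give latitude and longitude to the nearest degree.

The haversine formula gives a central angle δ ≈ 0.951 rad (54.5°) between the endpoints.
Interpolate at f = 1/2 with slerp weights a = sin((1−f)δ)/sin δ ≈ 0.562, b = sin(fδ)/sin δ ≈ 0.562.
p = a·p₁ + b·p₂ ≈ (-0.503, 0.220, 0.836); φ = arcsin(p_z) ≈ 56.73°, λ = atan2(p_y, p_x) ≈ 156.36°.

≈ 57°N, 156°E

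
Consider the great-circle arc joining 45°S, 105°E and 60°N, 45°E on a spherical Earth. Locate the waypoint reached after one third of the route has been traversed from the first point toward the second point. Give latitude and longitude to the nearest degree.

Write both endpoints as unit vectors p₁, p₂ with components (cos φ cos λ, cos φ sin λ, sin φ).
The central angle between the endpoints is δ = arccos(p₁·p₂) ≈ 2.021 rad (115.8°).
Interpolate at f = 1/3 with slerp weights a = sin((1−f)δ)/sin δ ≈ 1.083, b = sin(fδ)/sin δ ≈ 0.693.
p = a·p₁ + b·p₂ ≈ (0.047, 0.985, -0.166); φ = arcsin(p_z) ≈ -9.54°, λ = atan2(p_y, p_x) ≈ 87.28°.

≈ 10°S, 87°E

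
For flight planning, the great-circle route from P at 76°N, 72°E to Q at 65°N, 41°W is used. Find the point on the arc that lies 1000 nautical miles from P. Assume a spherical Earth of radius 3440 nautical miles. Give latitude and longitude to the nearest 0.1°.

The haversine formula gives a central angle δ ≈ 0.575 rad (32.9°) between the endpoints. The total great-circle distance is δ·R ≈ 0.575 × 3440 ≈ 1976 nmi, so the target fraction is f = 1000/1976 ≈ 0.506.
Interpolate at f ≈ 0.506 with slerp weights a = sin((1−f)δ)/sin δ ≈ 0.515, b = sin(fδ)/sin δ ≈ 0.527.
p = a·p₁ + b·p₂ ≈ (0.207, -0.028, 0.978); φ = arcsin(p_z) ≈ 77.96°, λ = atan2(p_y, p_x) ≈ -7.62°.

≈ 78.0°N, 7.6°W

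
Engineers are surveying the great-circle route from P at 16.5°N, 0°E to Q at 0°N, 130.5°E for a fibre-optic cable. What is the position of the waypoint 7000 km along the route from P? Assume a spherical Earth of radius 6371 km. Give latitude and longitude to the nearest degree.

From cos δ = sin φ₁ sin φ₂ + cos φ₁ cos φ₂ cos Δλ, the central angle is δ ≈ 2.243 rad (128.5°). The total great-circle distance is δ·R ≈ 2.243 × 6371 ≈ 14290 km, so the target fraction is f = 7000/14290 ≈ 0.490.
Interpolate at f ≈ 0.490 with slerp weights a = sin((1−f)δ)/sin δ ≈ 1.164, b = sin(fδ)/sin δ ≈ 1.138.
p = a·p₁ + b·p₂ ≈ (0.376, 0.866, 0.330); φ = arcsin(p_z) ≈ 19.30°, λ = atan2(p_y, p_x) ≈ 66.50°.

≈ 19°N, 66°E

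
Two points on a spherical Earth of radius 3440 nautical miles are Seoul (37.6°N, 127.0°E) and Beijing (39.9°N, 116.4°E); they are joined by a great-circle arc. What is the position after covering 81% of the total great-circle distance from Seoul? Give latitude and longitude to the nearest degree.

≈ 40°N, 118°E

Write both endpoints as unit vectors p₁, p₂ with components (cos φ cos λ, cos φ sin λ, sin φ).
The central angle between the endpoints is δ = arccos(p₁·p₂) ≈ 0.150 rad (8.6°).
Interpolate at f = 0.81 with slerp weights a = sin((1−f)δ)/sin δ ≈ 0.191, b = sin(fδ)/sin δ ≈ 0.811.
p = a·p₁ + b·p₂ ≈ (-0.368, 0.678, 0.637); φ = arcsin(p_z) ≈ 39.54°, λ = atan2(p_y, p_x) ≈ 118.47°.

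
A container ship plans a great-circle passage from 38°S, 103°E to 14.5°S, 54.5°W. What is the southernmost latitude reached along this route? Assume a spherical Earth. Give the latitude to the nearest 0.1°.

≈ 69.5°S

The great circle lies in the plane with unit normal n̂ = (p₁ × p₂)/|p₁ × p₂|.
Here n̂_z ≈ -0.350; the vertex latitude is φ_max = arccos|n̂_z| ≈ 69.5°.
Check via Clairaut: cos φ_max = |cos φ₁| · sin C = cos(38.0°)·sin(153.6°) ≈ 0.350, again giving ≈ 69.5°.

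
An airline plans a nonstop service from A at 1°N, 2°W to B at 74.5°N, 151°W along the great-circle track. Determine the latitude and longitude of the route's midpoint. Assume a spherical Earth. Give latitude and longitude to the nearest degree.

Convert each endpoint to a unit vector on the sphere (x = cos φ cos λ, y = cos φ sin λ, z = sin φ).
The central angle between the endpoints is δ = arccos(p₁·p₂) ≈ 1.785 rad (102.3°).
Interpolate at f = 1/2 with slerp weights a = sin((1−f)δ)/sin δ ≈ 0.797, b = sin(fδ)/sin δ ≈ 0.797.
p = a·p₁ + b·p₂ ≈ (0.610, -0.131, 0.782); φ = arcsin(p_z) ≈ 51.41°, λ = atan2(p_y, p_x) ≈ -12.12°.

≈ 51°N, 12°W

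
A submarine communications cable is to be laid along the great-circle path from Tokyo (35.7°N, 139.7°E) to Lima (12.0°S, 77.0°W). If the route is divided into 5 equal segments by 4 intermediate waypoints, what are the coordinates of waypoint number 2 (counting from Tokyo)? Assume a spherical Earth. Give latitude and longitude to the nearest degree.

≈ (39°N, 149°W)

Convert each endpoint to a unit vector on the sphere (x = cos φ cos λ, y = cos φ sin λ, z = sin φ).
The central angle between the endpoints is δ = arccos(p₁·p₂) ≈ 2.431 rad (139.3°).
Interpolate at f = 2/5 with slerp weights a = sin((1−f)δ)/sin δ ≈ 1.524, b = sin(fδ)/sin δ ≈ 1.267.
p = a·p₁ + b·p₂ ≈ (-0.665, -0.407, 0.626); φ = arcsin(p_z) ≈ 38.75°, λ = atan2(p_y, p_x) ≈ -148.51°.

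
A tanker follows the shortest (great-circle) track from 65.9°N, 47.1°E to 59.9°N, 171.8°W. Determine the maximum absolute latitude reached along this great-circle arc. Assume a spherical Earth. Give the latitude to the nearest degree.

The great circle lies in the plane with unit normal n̂ = (p₁ × p₂)/|p₁ × p₂|.
Here n̂_z ≈ +0.166; the vertex latitude is φ_max = arccos|n̂_z| ≈ 80.5°.

≈ 80°N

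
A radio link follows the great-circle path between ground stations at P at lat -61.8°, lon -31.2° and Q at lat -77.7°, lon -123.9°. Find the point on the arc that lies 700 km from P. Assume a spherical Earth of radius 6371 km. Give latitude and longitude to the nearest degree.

Write both endpoints as unit vectors p₁, p₂ with components (cos φ cos λ, cos φ sin λ, sin φ).
The central angle between the endpoints is δ = arccos(p₁·p₂) ≈ 0.543 rad (31.1°). The total great-circle distance is δ·R ≈ 0.543 × 6371 ≈ 3457 km, so the target fraction is f = 700/3457 ≈ 0.202.
Interpolate at f ≈ 0.202 with slerp weights a = sin((1−f)δ)/sin δ ≈ 0.812, b = sin(fδ)/sin δ ≈ 0.212.
p = a·p₁ + b·p₂ ≈ (0.303, -0.236, -0.923); φ = arcsin(p_z) ≈ -67.40°, λ = atan2(p_y, p_x) ≈ -37.95°.

≈ lat -67°, lon -38°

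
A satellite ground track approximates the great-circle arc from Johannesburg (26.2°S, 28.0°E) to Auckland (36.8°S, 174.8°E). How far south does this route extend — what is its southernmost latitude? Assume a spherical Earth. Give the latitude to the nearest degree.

The great circle lies in the plane with unit normal n̂ = (p₁ × p₂)/|p₁ × p₂|.
Here n̂_z ≈ +0.418; the vertex latitude is φ_max = arccos|n̂_z| ≈ 65.3°.
Check via Clairaut: cos φ_max = |cos φ₁| · sin C = cos(26.2°)·sin(152.2°) ≈ 0.418, again giving ≈ 65.3°.

≈ 65°S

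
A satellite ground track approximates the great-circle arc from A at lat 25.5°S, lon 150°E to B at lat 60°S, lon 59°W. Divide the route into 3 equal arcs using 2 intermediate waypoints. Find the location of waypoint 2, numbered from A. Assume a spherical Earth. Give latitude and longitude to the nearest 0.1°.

≈ lat 77.0°S, lon 139.5°W

Convert each endpoint to a unit vector on the sphere (x = cos φ cos λ, y = cos φ sin λ, z = sin φ).
The central angle between the endpoints is δ = arccos(p₁·p₂) ≈ 1.593 rad (91.3°).
Interpolate at f = 2/3 with slerp weights a = sin((1−f)δ)/sin δ ≈ 0.506, b = sin(fδ)/sin δ ≈ 0.873.
p = a·p₁ + b·p₂ ≈ (-0.171, -0.146, -0.974); φ = arcsin(p_z) ≈ -77.02°, λ = atan2(p_y, p_x) ≈ -139.54°.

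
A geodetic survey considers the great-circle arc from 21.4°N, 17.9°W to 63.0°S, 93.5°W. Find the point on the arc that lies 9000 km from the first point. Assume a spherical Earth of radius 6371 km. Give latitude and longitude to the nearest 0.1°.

≈ 49.8°S, 61.4°W

Convert each endpoint to a unit vector on the sphere (x = cos φ cos λ, y = cos φ sin λ, z = sin φ).
The central angle between the endpoints is δ = arccos(p₁·p₂) ≈ 1.793 rad (102.7°). The total great-circle distance is δ·R ≈ 1.793 × 6371 ≈ 11421 km, so the target fraction is f = 9000/11421 ≈ 0.788.
Interpolate at f ≈ 0.788 with slerp weights a = sin((1−f)δ)/sin δ ≈ 0.380, b = sin(fδ)/sin δ ≈ 1.012.
p = a·p₁ + b·p₂ ≈ (0.309, -0.568, -0.763); φ = arcsin(p_z) ≈ -49.75°, λ = atan2(p_y, p_x) ≈ -61.45°.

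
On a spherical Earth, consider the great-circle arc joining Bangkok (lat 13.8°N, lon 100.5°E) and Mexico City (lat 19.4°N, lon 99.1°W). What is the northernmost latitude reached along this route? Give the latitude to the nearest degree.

The great circle lies in the plane with unit normal n̂ = (p₁ × p₂)/|p₁ × p₂|.
Here n̂_z ≈ +0.495; the vertex latitude is φ_max = arccos|n̂_z| ≈ 60.4°.
Check via Clairaut: cos φ_max = |cos φ₁| · sin C = cos(13.8°)·sin(30.6°) ≈ 0.495, again giving ≈ 60.4°.

≈ 60°N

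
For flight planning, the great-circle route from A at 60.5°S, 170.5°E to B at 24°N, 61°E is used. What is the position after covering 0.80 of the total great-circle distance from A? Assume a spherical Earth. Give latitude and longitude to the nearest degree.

≈ 3°N, 74°E

From cos δ = sin φ₁ sin φ₂ + cos φ₁ cos φ₂ cos Δλ, the central angle is δ ≈ 2.099 rad (120.3°).
Interpolate at f = 0.80 with slerp weights a = sin((1−f)δ)/sin δ ≈ 0.472, b = sin(fδ)/sin δ ≈ 1.151.
p = a·p₁ + b·p₂ ≈ (0.281, 0.958, 0.057); φ = arcsin(p_z) ≈ 3.29°, λ = atan2(p_y, p_x) ≈ 73.68°.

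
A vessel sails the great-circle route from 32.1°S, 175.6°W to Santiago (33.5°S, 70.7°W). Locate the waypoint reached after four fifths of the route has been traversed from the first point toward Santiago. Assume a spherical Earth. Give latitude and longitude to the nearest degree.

The haversine formula gives a central angle δ ≈ 1.459 rad (83.6°) between the endpoints.
Interpolate at f = 4/5 with slerp weights a = sin((1−f)δ)/sin δ ≈ 0.289, b = sin(fδ)/sin δ ≈ 0.925.
p = a·p₁ + b·p₂ ≈ (0.011, -0.747, -0.665); φ = arcsin(p_z) ≈ -41.65°, λ = atan2(p_y, p_x) ≈ -89.19°.

≈ 42°S, 89°W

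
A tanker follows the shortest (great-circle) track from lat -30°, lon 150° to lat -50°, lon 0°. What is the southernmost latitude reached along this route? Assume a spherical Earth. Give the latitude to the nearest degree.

The great circle lies in the plane with unit normal n̂ = (p₁ × p₂)/|p₁ × p₂|.
Here n̂_z ≈ -0.280; the vertex latitude is φ_max = arccos|n̂_z| ≈ 73.8°.

≈ -74°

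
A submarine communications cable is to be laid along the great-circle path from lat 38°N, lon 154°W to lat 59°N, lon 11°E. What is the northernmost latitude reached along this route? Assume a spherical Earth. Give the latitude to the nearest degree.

≈ 84°N

The great circle lies in the plane with unit normal n̂ = (p₁ × p₂)/|p₁ × p₂|.
Here n̂_z ≈ +0.106; the vertex latitude is φ_max = arccos|n̂_z| ≈ 83.9°.
Check via Clairaut: cos φ_max = |cos φ₁| · sin C = cos(38.0°)·sin(7.7°) ≈ 0.106, again giving ≈ 83.9°.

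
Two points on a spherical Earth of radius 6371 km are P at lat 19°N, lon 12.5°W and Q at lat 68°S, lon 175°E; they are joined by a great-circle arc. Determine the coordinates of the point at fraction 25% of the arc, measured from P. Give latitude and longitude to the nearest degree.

Convert each endpoint to a unit vector on the sphere (x = cos φ cos λ, y = cos φ sin λ, z = sin φ).
The central angle between the endpoints is δ = arccos(p₁·p₂) ≈ 2.282 rad (130.8°).
Interpolate at f = 0.25 with slerp weights a = sin((1−f)δ)/sin δ ≈ 1.307, b = sin(fδ)/sin δ ≈ 0.713.
p = a·p₁ + b·p₂ ≈ (0.941, -0.244, -0.236); φ = arcsin(p_z) ≈ -13.63°, λ = atan2(p_y, p_x) ≈ -14.56°.

≈ lat 14°S, lon 15°W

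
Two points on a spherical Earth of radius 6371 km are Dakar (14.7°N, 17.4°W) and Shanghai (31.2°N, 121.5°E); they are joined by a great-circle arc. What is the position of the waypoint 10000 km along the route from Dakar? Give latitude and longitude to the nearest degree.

Convert each endpoint to a unit vector on the sphere (x = cos φ cos λ, y = cos φ sin λ, z = sin φ).
The central angle between the endpoints is δ = arccos(p₁·p₂) ≈ 2.085 rad (119.5°). The total great-circle distance is δ·R ≈ 2.085 × 6371 ≈ 13285 km, so the target fraction is f = 10000/13285 ≈ 0.753.
Interpolate at f ≈ 0.753 with slerp weights a = sin((1−f)δ)/sin δ ≈ 0.566, b = sin(fδ)/sin δ ≈ 1.149.
p = a·p₁ + b·p₂ ≈ (0.009, 0.674, 0.739); φ = arcsin(p_z) ≈ 47.62°, λ = atan2(p_y, p_x) ≈ 89.20°.

≈ (48°N, 89°E)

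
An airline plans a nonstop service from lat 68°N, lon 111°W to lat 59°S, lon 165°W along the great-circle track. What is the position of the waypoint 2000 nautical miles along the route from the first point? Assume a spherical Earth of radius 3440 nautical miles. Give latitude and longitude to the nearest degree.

Convert each endpoint to a unit vector on the sphere (x = cos φ cos λ, y = cos φ sin λ, z = sin φ).
The central angle between the endpoints is δ = arccos(p₁·p₂) ≈ 2.320 rad (132.9°). The total great-circle distance is δ·R ≈ 2.320 × 3440 ≈ 7982 nmi, so the target fraction is f = 2000/7982 ≈ 0.251.
Interpolate at f ≈ 0.251 with slerp weights a = sin((1−f)δ)/sin δ ≈ 1.347, b = sin(fδ)/sin δ ≈ 0.750.
p = a·p₁ + b·p₂ ≈ (-0.554, -0.571, 0.606); φ = arcsin(p_z) ≈ 37.28°, λ = atan2(p_y, p_x) ≈ -134.14°.

≈ lat 37°N, lon 134°W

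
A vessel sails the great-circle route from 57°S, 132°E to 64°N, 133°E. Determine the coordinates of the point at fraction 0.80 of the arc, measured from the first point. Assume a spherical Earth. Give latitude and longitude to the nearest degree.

From cos δ = sin φ₁ sin φ₂ + cos φ₁ cos φ₂ cos Δλ, the central angle is δ ≈ 2.112 rad (121.0°).
Interpolate at f = 0.80 with slerp weights a = sin((1−f)δ)/sin δ ≈ 0.478, b = sin(fδ)/sin δ ≈ 1.158.
p = a·p₁ + b·p₂ ≈ (-0.521, 0.565, 0.640); φ = arcsin(p_z) ≈ 39.80°, λ = atan2(p_y, p_x) ≈ 132.66°.

≈ 40°N, 133°E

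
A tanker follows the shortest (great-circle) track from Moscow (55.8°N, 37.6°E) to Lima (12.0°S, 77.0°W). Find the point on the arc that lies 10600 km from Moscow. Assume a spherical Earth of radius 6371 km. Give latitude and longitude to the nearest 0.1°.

Convert each endpoint to a unit vector on the sphere (x = cos φ cos λ, y = cos φ sin λ, z = sin φ).
The central angle between the endpoints is δ = arccos(p₁·p₂) ≈ 1.983 rad (113.6°). The total great-circle distance is δ·R ≈ 1.983 × 6371 ≈ 12635 km, so the target fraction is f = 10600/12635 ≈ 0.839.
Interpolate at f ≈ 0.839 with slerp weights a = sin((1−f)δ)/sin δ ≈ 0.343, b = sin(fδ)/sin δ ≈ 1.087.
p = a·p₁ + b·p₂ ≈ (0.392, -0.918, 0.058); φ = arcsin(p_z) ≈ 3.30°, λ = atan2(p_y, p_x) ≈ -66.89°.

≈ (3.3°N, 66.9°W)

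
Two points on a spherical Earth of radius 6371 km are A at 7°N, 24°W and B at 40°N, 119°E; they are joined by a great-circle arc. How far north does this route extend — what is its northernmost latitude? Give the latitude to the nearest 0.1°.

The great circle lies in the plane with unit normal n̂ = (p₁ × p₂)/|p₁ × p₂|.
Here n̂_z ≈ +0.539; the vertex latitude is φ_max = arccos|n̂_z| ≈ 57.4°.
Check via Clairaut: cos φ_max = |cos φ₁| · sin C = cos(7.0°)·sin(32.9°) ≈ 0.539, again giving ≈ 57.4°.

≈ 57.4°N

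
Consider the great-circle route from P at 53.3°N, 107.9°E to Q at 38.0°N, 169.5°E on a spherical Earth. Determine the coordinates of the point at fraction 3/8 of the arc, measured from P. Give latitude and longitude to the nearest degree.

The haversine formula gives a central angle δ ≈ 0.770 rad (44.1°) between the endpoints.
Interpolate at f = 3/8 with slerp weights a = sin((1−f)δ)/sin δ ≈ 0.665, b = sin(fδ)/sin δ ≈ 0.409.
p = a·p₁ + b·p₂ ≈ (-0.439, 0.437, 0.785); φ = arcsin(p_z) ≈ 51.72°, λ = atan2(p_y, p_x) ≈ 135.14°.

≈ 52°N, 135°E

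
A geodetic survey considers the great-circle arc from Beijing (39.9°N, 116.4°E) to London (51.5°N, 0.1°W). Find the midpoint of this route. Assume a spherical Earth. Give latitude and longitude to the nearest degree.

≈ 62°N, 68°E

Convert each endpoint to a unit vector on the sphere (x = cos φ cos λ, y = cos φ sin λ, z = sin φ).
The central angle between the endpoints is δ = arccos(p₁·p₂) ≈ 1.278 rad (73.2°).
Interpolate at f = 1/2 with slerp weights a = sin((1−f)δ)/sin δ ≈ 0.623, b = sin(fδ)/sin δ ≈ 0.623.
p = a·p₁ + b·p₂ ≈ (0.175, 0.427, 0.887); φ = arcsin(p_z) ≈ 62.49°, λ = atan2(p_y, p_x) ≈ 67.70°.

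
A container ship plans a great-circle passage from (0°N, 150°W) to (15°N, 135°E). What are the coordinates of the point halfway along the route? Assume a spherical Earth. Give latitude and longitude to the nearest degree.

Write both endpoints as unit vectors p₁, p₂ with components (cos φ cos λ, cos φ sin λ, sin φ).
The central angle between the endpoints is δ = arccos(p₁·p₂) ≈ 1.318 rad (75.5°).
Interpolate at f = 1/2 with slerp weights a = sin((1−f)δ)/sin δ ≈ 0.632, b = sin(fδ)/sin δ ≈ 0.632.
p = a·p₁ + b·p₂ ≈ (-0.980, 0.116, 0.164); φ = arcsin(p_z) ≈ 9.42°, λ = atan2(p_y, p_x) ≈ 173.26°.

≈ (9°N, 173°E)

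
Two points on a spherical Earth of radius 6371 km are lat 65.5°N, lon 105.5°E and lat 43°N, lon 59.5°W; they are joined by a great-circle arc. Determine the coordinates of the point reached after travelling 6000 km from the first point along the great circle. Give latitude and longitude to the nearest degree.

Write both endpoints as unit vectors p₁, p₂ with components (cos φ cos λ, cos φ sin λ, sin φ).
The central angle between the endpoints is δ = arccos(p₁·p₂) ≈ 1.237 rad (70.9°). The total great-circle distance is δ·R ≈ 1.237 × 6371 ≈ 7881 km, so the target fraction is f = 6000/7881 ≈ 0.761.
Interpolate at f ≈ 0.761 with slerp weights a = sin((1−f)δ)/sin δ ≈ 0.308, b = sin(fδ)/sin δ ≈ 0.856.
p = a·p₁ + b·p₂ ≈ (0.284, -0.416, 0.864); φ = arcsin(p_z) ≈ 59.76°, λ = atan2(p_y, p_x) ≈ -55.74°.

≈ lat 60°N, lon 56°W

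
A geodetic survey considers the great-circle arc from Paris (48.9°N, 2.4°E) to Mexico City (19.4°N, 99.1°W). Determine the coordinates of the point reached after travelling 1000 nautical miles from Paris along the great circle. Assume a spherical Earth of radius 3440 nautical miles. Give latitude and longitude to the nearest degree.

Convert each endpoint to a unit vector on the sphere (x = cos φ cos λ, y = cos φ sin λ, z = sin φ).
The central angle between the endpoints is δ = arccos(p₁·p₂) ≈ 1.444 rad (82.7°). The total great-circle distance is δ·R ≈ 1.444 × 3440 ≈ 4967 nmi, so the target fraction is f = 1000/4967 ≈ 0.201.
Interpolate at f ≈ 0.201 with slerp weights a = sin((1−f)δ)/sin δ ≈ 0.921, b = sin(fδ)/sin δ ≈ 0.289.
p = a·p₁ + b·p₂ ≈ (0.562, -0.244, 0.790); φ = arcsin(p_z) ≈ 52.22°, λ = atan2(p_y, p_x) ≈ -23.44°.

≈ 52°N, 23°W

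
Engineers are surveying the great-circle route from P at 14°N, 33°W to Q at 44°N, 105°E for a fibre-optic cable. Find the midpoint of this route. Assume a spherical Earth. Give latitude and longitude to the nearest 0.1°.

The haversine formula gives a central angle δ ≈ 1.929 rad (110.5°) between the endpoints.
Interpolate at f = 1/2 with slerp weights a = sin((1−f)δ)/sin δ ≈ 0.877, b = sin(fδ)/sin δ ≈ 0.877.
p = a·p₁ + b·p₂ ≈ (0.551, 0.146, 0.822); φ = arcsin(p_z) ≈ 55.27°, λ = atan2(p_y, p_x) ≈ 14.85°.

≈ 55.3°N, 14.8°E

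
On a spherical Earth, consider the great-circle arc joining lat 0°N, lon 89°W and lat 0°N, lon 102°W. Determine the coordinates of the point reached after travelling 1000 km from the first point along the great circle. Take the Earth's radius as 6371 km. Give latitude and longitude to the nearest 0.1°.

≈ lat 0.0°N, lon 98.0°W

The haversine formula gives a central angle δ ≈ 0.227 rad (13.0°) between the endpoints. The total great-circle distance is δ·R ≈ 0.227 × 6371 ≈ 1446 km, so the target fraction is f = 1000/1446 ≈ 0.692.
Interpolate at f ≈ 0.692 with slerp weights a = sin((1−f)δ)/sin δ ≈ 0.311, b = sin(fδ)/sin δ ≈ 0.695.
p = a·p₁ + b·p₂ ≈ (-0.139, -0.990, 0.000); φ = arcsin(p_z) ≈ 0.00°, λ = atan2(p_y, p_x) ≈ -97.99°.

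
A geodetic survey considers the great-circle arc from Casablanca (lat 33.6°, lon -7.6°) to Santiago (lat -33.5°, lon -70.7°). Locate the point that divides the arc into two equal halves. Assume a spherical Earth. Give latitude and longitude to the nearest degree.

≈ lat 0°, lon -39°

From cos δ = sin φ₁ sin φ₂ + cos φ₁ cos φ₂ cos Δλ, the central angle is δ ≈ 1.562 rad (89.5°).
Interpolate at f = 1/2 with slerp weights a = sin((1−f)δ)/sin δ ≈ 0.704, b = sin(fδ)/sin δ ≈ 0.704.
p = a·p₁ + b·p₂ ≈ (0.775, -0.632, 0.001); φ = arcsin(p_z) ≈ 0.06°, λ = atan2(p_y, p_x) ≈ -39.17°.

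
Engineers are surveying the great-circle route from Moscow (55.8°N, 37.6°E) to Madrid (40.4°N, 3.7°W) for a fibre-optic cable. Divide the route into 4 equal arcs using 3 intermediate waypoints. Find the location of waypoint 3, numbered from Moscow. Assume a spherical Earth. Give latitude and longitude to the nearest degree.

≈ 45°N, 4°E

Convert each endpoint to a unit vector on the sphere (x = cos φ cos λ, y = cos φ sin λ, z = sin φ).
The central angle between the endpoints is δ = arccos(p₁·p₂) ≈ 0.540 rad (30.9°).
Interpolate at f = 3/4 with slerp weights a = sin((1−f)δ)/sin δ ≈ 0.262, b = sin(fδ)/sin δ ≈ 0.766.
p = a·p₁ + b·p₂ ≈ (0.699, 0.052, 0.713); φ = arcsin(p_z) ≈ 45.50°, λ = atan2(p_y, p_x) ≈ 4.26°.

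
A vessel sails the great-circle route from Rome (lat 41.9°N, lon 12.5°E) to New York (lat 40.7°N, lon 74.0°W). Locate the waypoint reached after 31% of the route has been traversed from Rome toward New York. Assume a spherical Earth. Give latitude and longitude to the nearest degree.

≈ lat 49°N, lon 13°W

Write both endpoints as unit vectors p₁, p₂ with components (cos φ cos λ, cos φ sin λ, sin φ).
The central angle between the endpoints is δ = arccos(p₁·p₂) ≈ 1.082 rad (62.0°).
Interpolate at f = 0.31 with slerp weights a = sin((1−f)δ)/sin δ ≈ 0.769, b = sin(fδ)/sin δ ≈ 0.373.
p = a·p₁ + b·p₂ ≈ (0.637, -0.148, 0.757); φ = arcsin(p_z) ≈ 49.18°, λ = atan2(p_y, p_x) ≈ -13.06°.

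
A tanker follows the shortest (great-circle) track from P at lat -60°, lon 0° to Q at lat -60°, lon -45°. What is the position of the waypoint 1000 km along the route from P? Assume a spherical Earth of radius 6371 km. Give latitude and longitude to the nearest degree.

From cos δ = sin φ₁ sin φ₂ + cos φ₁ cos φ₂ cos Δλ, the central angle is δ ≈ 0.385 rad (22.1°). The total great-circle distance is δ·R ≈ 0.385 × 6371 ≈ 2453 km, so the target fraction is f = 1000/2453 ≈ 0.408.
Interpolate at f ≈ 0.408 with slerp weights a = sin((1−f)δ)/sin δ ≈ 0.602, b = sin(fδ)/sin δ ≈ 0.416.
p = a·p₁ + b·p₂ ≈ (0.448, -0.147, -0.882); φ = arcsin(p_z) ≈ -61.86°, λ = atan2(p_y, p_x) ≈ -18.18°.

≈ lat -62°, lon -18°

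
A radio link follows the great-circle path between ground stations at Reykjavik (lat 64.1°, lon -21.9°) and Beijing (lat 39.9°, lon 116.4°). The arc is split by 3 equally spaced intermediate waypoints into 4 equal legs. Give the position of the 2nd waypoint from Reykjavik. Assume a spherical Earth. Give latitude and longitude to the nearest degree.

Write both endpoints as unit vectors p₁, p₂ with components (cos φ cos λ, cos φ sin λ, sin φ).
The central angle between the endpoints is δ = arccos(p₁·p₂) ≈ 1.238 rad (70.9°).
Interpolate at f = 2/4 with slerp weights a = sin((1−f)δ)/sin δ ≈ 0.614, b = sin(fδ)/sin δ ≈ 0.614.
p = a·p₁ + b·p₂ ≈ (0.039, 0.322, 0.946); φ = arcsin(p_z) ≈ 71.08°, λ = atan2(p_y, p_x) ≈ 83.02°.

≈ lat 71°, lon 83°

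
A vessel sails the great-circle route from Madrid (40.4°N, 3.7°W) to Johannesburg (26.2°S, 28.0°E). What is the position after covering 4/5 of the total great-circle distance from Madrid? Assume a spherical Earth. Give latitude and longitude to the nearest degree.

Convert each endpoint to a unit vector on the sphere (x = cos φ cos λ, y = cos φ sin λ, z = sin φ).
The central angle between the endpoints is δ = arccos(p₁·p₂) ≈ 1.271 rad (72.8°).
Interpolate at f = 4/5 with slerp weights a = sin((1−f)δ)/sin δ ≈ 0.263, b = sin(fδ)/sin δ ≈ 0.890.
p = a·p₁ + b·p₂ ≈ (0.905, 0.362, -0.222); φ = arcsin(p_z) ≈ -12.85°, λ = atan2(p_y, p_x) ≈ 21.80°.

≈ (13°S, 22°E)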